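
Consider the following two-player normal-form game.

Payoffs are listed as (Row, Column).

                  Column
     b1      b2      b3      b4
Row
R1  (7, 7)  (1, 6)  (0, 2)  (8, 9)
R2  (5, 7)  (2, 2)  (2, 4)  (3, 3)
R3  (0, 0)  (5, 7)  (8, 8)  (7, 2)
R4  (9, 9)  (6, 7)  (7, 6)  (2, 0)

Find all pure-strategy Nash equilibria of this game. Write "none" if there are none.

Row against b1: payoffs 7, 5, 0, 9 → best response R4.
Row against b2: payoffs 1, 2, 5, 6 → best response R4.
Row against b3: payoffs 0, 2, 8, 7 → best response R3.
Row against b4: payoffs 8, 3, 7, 2 → best response R1.
Column against R1: payoffs 7, 6, 2, 9 → best response b4.
Column against R2: payoffs 7, 2, 4, 3 → best response b1.
Column against R3: payoffs 0, 7, 8, 2 → best response b3.
Column against R4: payoffs 9, 7, 6, 0 → best response b1.
Mutual best responses: (R1, b4); (R3, b3); (R4, b1).

(R1, b4); (R3, b3); (R4, b1)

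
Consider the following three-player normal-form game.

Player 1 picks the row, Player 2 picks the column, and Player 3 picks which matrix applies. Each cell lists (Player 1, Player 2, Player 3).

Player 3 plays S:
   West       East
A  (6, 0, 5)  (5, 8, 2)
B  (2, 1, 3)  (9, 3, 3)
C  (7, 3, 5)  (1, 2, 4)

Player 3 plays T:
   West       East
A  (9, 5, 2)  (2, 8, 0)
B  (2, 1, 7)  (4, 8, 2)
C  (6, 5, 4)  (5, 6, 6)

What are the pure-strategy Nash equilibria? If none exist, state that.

The pure Nash equilibria are (B, East, S), (C, West, S), (C, East, T).

Player 1 against (West, S): payoffs 6, 2, 7 → best response C.
Player 1 against (West, T): payoffs 9, 2, 6 → best response A.
Player 1 against (East, S): payoffs 5, 9, 1 → best response B.
Player 1 against (East, T): payoffs 2, 4, 5 → best response C.
Player 2 against (A, S): payoffs 0, 8 → best response East.
Player 2 against (A, T): payoffs 5, 8 → best response East.
Player 2 against (B, S): payoffs 1, 3 → best response East.
Player 2 against (B, T): payoffs 1, 8 → best response East.
Player 2 against (C, S): payoffs 3, 2 → best response West.
Player 2 against (C, T): payoffs 5, 6 → best response East.
Player 3 against (A, West): payoffs 5, 2 → best response S.
Player 3 against (A, East): payoffs 2, 0 → best response S.
Player 3 against (B, West): payoffs 3, 7 → best response T.
Player 3 against (B, East): payoffs 3, 2 → best response S.
Player 3 against (C, West): payoffs 5, 4 → best response S.
Player 3 against (C, East): payoffs 4, 6 → best response T.
Mutual best responses: (B, East, S); (C, West, S); (C, East, T).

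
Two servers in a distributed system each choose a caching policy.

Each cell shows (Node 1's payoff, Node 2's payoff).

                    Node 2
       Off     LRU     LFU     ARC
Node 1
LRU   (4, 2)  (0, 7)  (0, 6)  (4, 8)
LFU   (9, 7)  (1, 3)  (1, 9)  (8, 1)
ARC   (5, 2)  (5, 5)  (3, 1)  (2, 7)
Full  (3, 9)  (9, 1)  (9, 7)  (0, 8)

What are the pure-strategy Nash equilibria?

Node 1 against Off: payoffs 4, 9, 5, 3 → best response LFU.
Node 1 against LRU: payoffs 0, 1, 5, 9 → best response Full.
Node 1 against LFU: payoffs 0, 1, 3, 9 → best response Full.
Node 1 against ARC: payoffs 4, 8, 2, 0 → best response LFU.
Node 2 against LRU: payoffs 2, 7, 6, 8 → best response ARC.
Node 2 against LFU: payoffs 7, 3, 9, 1 → best response LFU.
Node 2 against ARC: payoffs 2, 5, 1, 7 → best response ARC.
Node 2 against Full: payoffs 9, 1, 7, 8 → best response Off.
No profile is a mutual best response for all players.

There is no pure-strategy Nash equilibrium.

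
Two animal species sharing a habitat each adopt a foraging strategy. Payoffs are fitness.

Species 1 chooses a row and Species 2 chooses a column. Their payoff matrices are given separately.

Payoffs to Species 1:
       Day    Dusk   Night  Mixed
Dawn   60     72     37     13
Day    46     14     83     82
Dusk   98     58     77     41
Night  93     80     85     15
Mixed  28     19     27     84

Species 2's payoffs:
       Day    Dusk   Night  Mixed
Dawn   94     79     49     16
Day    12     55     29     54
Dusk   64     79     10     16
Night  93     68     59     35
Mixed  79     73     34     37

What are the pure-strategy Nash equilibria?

For each player, find the best response to each opponent profile; mutual best responses are the pure NE.
Species 1 against Day: payoffs 60, 46, 98, 93, 28 → best response Dusk.
Species 1 against Dusk: payoffs 72, 14, 58, 80, 19 → best response Night.
Species 1 against Night: payoffs 37, 83, 77, 85, 27 → best response Night.
Species 1 against Mixed: payoffs 13, 82, 41, 15, 84 → best response Mixed.
Species 2 against Dawn: payoffs 94, 79, 49, 16 → best response Day.
Species 2 against Day: payoffs 12, 55, 29, 54 → best response Dusk.
Species 2 against Dusk: payoffs 64, 79, 10, 16 → best response Dusk.
Species 2 against Night: payoffs 93, 68, 59, 35 → best response Day.
Species 2 against Mixed: payoffs 79, 73, 34, 37 → best response Day.
No profile is a mutual best response for all players.

There is no pure-strategy Nash equilibrium.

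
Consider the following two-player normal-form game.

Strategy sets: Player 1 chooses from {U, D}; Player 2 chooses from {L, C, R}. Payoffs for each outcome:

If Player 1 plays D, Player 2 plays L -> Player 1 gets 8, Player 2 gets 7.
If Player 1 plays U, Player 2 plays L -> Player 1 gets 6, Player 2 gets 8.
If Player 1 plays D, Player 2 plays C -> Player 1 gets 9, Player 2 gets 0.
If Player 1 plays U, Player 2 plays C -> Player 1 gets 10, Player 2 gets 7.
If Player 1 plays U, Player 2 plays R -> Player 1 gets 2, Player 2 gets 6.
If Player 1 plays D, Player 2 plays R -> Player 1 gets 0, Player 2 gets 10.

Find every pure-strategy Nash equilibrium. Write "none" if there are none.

Mark each player's best response to every combination of opponents' strategies; a profile where every player is best-responding is a pure Nash equilibrium.
Player 1 against L: payoffs 6, 8 → best response D.
Player 1 against C: payoffs 10, 9 → best response U.
Player 1 against R: payoffs 2, 0 → best response U.
Player 2 against U: payoffs 8, 7, 6 → best response L.
Player 2 against D: payoffs 7, 0, 10 → best response R.
No profile is a mutual best response for all players.

none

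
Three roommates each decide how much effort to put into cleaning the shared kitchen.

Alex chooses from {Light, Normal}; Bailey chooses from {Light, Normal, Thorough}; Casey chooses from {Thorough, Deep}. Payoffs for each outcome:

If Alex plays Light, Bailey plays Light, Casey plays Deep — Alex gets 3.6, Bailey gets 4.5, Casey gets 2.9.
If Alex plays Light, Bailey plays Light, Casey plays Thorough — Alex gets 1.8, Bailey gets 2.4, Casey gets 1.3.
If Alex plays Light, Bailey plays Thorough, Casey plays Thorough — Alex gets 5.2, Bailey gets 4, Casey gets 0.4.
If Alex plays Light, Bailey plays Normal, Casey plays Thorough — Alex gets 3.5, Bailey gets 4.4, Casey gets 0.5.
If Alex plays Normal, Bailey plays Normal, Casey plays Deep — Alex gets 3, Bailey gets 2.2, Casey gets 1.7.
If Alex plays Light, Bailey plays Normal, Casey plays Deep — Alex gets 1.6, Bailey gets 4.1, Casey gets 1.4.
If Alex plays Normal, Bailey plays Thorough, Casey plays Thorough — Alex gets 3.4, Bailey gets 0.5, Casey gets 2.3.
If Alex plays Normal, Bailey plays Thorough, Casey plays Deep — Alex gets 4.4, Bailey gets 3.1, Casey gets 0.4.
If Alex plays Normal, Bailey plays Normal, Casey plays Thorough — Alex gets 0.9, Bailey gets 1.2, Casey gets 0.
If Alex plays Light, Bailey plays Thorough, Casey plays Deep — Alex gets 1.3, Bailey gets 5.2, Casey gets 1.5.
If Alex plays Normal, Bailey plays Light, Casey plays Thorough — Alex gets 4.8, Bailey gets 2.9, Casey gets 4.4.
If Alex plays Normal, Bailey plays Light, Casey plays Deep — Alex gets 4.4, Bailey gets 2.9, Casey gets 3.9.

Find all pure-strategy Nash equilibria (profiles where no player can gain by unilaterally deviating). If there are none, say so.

Pure NE: (Normal, Light, Thorough)

Check each profile: it is a Nash equilibrium iff no player can strictly gain by switching unilaterally.
(Light, Light, Thorough): Alex can switch to Normal (1.8 → 4.8). Not NE.
(Light, Light, Deep): Alex can switch to Normal (3.6 → 4.4). Not NE.
(Light, Normal, Thorough): Casey can switch to Deep (0.5 → 1.4). Not NE.
(Light, Normal, Deep): Alex can switch to Normal (1.6 → 3). Not NE.
(Light, Thorough, Thorough): Bailey can switch to Normal (4 → 4.4). Not NE.
(Light, Thorough, Deep): Alex can switch to Normal (1.3 → 4.4). Not NE.
(Normal, Light, Thorough): Alex gets 4.8, best alternative 1.8; Bailey gets 2.9, best alternative 1.2; Casey gets 4.4, best alternative 3.9. No profitable deviation — NE.
(Normal, Light, Deep): Bailey can switch to Thorough (2.9 → 3.1). Not NE.
(Normal, Normal, Thorough): Alex can switch to Light (0.9 → 3.5). Not NE.
(Normal, Normal, Deep): Bailey can switch to Light (2.2 → 2.9). Not NE.
(Normal, Thorough, Thorough): Alex can switch to Light (3.4 → 5.2). Not NE.
(Normal, Thorough, Deep): Casey can switch to Thorough (0.4 → 2.3). Not NE.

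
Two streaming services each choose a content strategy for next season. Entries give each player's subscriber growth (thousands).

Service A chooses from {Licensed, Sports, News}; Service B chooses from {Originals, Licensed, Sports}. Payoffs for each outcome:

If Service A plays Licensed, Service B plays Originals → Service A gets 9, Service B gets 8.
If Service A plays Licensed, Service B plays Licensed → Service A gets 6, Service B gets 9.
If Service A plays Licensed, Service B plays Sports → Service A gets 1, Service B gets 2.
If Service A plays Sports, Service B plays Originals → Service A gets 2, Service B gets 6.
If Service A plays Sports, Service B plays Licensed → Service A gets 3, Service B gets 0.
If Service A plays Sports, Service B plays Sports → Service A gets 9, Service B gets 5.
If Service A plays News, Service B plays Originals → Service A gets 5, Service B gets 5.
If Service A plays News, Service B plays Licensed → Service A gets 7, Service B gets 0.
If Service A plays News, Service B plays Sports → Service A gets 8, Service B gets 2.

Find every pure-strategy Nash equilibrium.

Mark each player's best response to every combination of opponents' strategies; a profile where every player is best-responding is a pure Nash equilibrium.
Service A against Originals: payoffs 9, 2, 5 → best response Licensed.
Service A against Licensed: payoffs 6, 3, 7 → best response News.
Service A against Sports: payoffs 1, 9, 8 → best response Sports.
Service B against Licensed: payoffs 8, 9, 2 → best response Licensed.
Service B against Sports: payoffs 6, 0, 5 → best response Originals.
Service B against News: payoffs 5, 0, 2 → best response Originals.
No profile is a mutual best response for all players.

This game has no pure Nash equilibrium.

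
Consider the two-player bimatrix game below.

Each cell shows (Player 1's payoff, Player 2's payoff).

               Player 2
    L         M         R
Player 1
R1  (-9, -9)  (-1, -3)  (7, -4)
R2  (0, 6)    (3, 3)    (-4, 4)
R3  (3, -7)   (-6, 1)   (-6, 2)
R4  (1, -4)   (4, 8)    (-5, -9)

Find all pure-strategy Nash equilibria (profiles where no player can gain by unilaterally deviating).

Player 1 against L: payoffs -9, 0, 3, 1 → best response R3.
Player 1 against M: payoffs -1, 3, -6, 4 → best response R4.
Player 1 against R: payoffs 7, -4, -6, -5 → best response R1.
Player 2 against R1: payoffs -9, -3, -4 → best response M.
Player 2 against R2: payoffs 6, 3, 4 → best response L.
Player 2 against R3: payoffs -7, 1, 2 → best response R.
Player 2 against R4: payoffs -4, 8, -9 → best response M.
Mutual best responses: (R4, M).

(R4, M)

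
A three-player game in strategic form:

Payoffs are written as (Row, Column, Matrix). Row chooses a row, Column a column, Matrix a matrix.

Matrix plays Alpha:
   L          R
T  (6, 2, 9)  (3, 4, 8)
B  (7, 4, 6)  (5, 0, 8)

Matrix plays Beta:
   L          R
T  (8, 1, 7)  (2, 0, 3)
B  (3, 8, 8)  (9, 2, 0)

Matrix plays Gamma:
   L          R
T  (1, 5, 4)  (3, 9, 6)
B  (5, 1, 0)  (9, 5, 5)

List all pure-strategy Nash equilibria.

Mark each player's best response to every combination of opponents' strategies; a profile where every player is best-responding is a pure Nash equilibrium.
Row against (L, Alpha): payoffs 6, 7 → best response B.
Row against (L, Beta): payoffs 8, 3 → best response T.
Row against (L, Gamma): payoffs 1, 5 → best response B.
Row against (R, Alpha): payoffs 3, 5 → best response B.
Row against (R, Beta): payoffs 2, 9 → best response B.
Row against (R, Gamma): payoffs 3, 9 → best response B.
Column against (T, Alpha): payoffs 2, 4 → best response R.
Column against (T, Beta): payoffs 1, 0 → best response L.
Column against (T, Gamma): payoffs 5, 9 → best response R.
Column against (B, Alpha): payoffs 4, 0 → best response L.
Column against (B, Beta): payoffs 8, 2 → best response L.
Column against (B, Gamma): payoffs 1, 5 → best response R.
Matrix against (T, L): payoffs 9, 7, 4 → best response Alpha.
Matrix against (T, R): payoffs 8, 3, 6 → best response Alpha.
Matrix against (B, L): payoffs 6, 8, 0 → best response Beta.
Matrix against (B, R): payoffs 8, 0, 5 → best response Alpha.
No profile is a mutual best response for all players.

No pure-strategy Nash equilibrium.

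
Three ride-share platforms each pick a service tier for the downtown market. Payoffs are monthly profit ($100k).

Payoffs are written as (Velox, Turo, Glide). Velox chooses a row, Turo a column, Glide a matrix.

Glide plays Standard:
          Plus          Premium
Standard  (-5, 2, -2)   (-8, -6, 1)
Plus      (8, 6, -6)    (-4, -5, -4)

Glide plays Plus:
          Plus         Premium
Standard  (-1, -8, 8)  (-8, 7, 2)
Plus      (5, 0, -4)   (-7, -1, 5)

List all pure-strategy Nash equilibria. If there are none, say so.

Pure NE: (Plus, Plus, Plus)

(Standard, Plus, Standard): Velox can switch to Plus (-5 → 8). Not NE.
(Standard, Plus, Plus): Velox can switch to Plus (-1 → 5). Not NE.
(Standard, Premium, Standard): Velox can switch to Plus (-8 → -4). Not NE.
(Standard, Premium, Plus): Velox can switch to Plus (-8 → -7). Not NE.
(Plus, Plus, Standard): Glide can switch to Plus (-6 → -4). Not NE.
(Plus, Plus, Plus): Velox gets 5, best alternative -1; Turo gets 0, best alternative -1; Glide gets -4, best alternative -6. No profitable deviation — NE.
(Plus, Premium, Standard): Turo can switch to Plus (-5 → 6). Not NE.
(Plus, Premium, Plus): Turo can switch to Plus (-1 → 0). Not NE.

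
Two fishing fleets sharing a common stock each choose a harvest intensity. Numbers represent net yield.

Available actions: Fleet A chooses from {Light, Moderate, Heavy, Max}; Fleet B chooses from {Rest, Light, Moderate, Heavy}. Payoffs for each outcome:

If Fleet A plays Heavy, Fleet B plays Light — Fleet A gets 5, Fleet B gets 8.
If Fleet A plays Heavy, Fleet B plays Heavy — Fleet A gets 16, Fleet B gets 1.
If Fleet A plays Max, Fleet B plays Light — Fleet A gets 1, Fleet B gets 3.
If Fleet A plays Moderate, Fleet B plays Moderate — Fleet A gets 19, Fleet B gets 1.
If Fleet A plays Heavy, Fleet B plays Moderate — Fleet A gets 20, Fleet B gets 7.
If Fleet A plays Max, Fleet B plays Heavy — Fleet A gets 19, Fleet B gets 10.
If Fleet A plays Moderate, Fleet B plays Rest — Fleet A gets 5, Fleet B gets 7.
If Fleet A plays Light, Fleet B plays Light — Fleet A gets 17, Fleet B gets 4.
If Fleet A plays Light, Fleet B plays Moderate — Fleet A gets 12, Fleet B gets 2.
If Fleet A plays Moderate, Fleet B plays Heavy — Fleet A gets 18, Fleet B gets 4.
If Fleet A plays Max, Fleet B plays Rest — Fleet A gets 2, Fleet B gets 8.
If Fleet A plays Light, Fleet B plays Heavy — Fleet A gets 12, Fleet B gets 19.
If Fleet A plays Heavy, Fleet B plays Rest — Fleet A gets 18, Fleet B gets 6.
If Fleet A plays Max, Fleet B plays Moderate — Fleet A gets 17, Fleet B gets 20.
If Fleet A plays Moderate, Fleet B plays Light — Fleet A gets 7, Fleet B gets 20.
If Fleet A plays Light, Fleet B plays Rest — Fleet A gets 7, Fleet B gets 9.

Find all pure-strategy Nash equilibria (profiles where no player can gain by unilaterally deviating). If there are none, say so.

Fleet A against Rest: payoffs 7, 5, 18, 2 → best response Heavy.
Fleet A against Light: payoffs 17, 7, 5, 1 → best response Light.
Fleet A against Moderate: payoffs 12, 19, 20, 17 → best response Heavy.
Fleet A against Heavy: payoffs 12, 18, 16, 19 → best response Max.
Fleet B against Light: payoffs 9, 4, 2, 19 → best response Heavy.
Fleet B against Moderate: payoffs 7, 20, 1, 4 → best response Light.
Fleet B against Heavy: payoffs 6, 8, 7, 1 → best response Light.
Fleet B against Max: payoffs 8, 3, 20, 10 → best response Moderate.
No profile is a mutual best response for all players.

There is no pure-strategy Nash equilibrium.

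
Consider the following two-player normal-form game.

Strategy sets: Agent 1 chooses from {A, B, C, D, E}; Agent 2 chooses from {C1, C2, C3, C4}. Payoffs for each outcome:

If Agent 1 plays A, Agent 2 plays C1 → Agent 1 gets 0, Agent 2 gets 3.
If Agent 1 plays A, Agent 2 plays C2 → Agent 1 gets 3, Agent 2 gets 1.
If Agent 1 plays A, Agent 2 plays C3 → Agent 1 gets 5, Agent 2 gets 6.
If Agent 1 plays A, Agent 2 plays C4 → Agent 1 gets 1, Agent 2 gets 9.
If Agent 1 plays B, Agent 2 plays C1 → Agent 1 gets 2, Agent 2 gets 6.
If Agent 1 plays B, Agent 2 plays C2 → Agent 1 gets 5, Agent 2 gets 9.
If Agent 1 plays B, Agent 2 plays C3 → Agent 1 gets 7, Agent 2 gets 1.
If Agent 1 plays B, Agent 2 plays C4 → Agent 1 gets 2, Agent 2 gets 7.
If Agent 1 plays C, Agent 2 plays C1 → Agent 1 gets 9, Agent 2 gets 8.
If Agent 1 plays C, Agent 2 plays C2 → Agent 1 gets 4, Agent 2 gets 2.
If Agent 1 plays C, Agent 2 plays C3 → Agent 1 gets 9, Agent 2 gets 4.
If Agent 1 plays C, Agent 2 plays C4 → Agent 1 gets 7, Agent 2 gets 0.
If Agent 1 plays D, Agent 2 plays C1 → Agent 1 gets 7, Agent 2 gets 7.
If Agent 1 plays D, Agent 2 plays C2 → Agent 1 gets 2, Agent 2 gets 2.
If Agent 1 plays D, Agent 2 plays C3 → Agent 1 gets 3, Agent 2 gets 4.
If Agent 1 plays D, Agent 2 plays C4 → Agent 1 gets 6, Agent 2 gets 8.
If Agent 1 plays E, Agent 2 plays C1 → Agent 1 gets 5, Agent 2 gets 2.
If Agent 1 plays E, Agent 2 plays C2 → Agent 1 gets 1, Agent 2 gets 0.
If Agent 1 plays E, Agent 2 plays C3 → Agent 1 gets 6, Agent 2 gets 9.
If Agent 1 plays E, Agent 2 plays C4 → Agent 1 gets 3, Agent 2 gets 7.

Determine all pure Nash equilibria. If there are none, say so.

The pure Nash equilibria are (B, C2), (C, C1).

Agent 1 against C1: payoffs 0, 2, 9, 7, 5 → best response C.
Agent 1 against C2: payoffs 3, 5, 4, 2, 1 → best response B.
Agent 1 against C3: payoffs 5, 7, 9, 3, 6 → best response C.
Agent 1 against C4: payoffs 1, 2, 7, 6, 3 → best response C.
Agent 2 against A: payoffs 3, 1, 6, 9 → best response C4.
Agent 2 against B: payoffs 6, 9, 1, 7 → best response C2.
Agent 2 against C: payoffs 8, 2, 4, 0 → best response C1.
Agent 2 against D: payoffs 7, 2, 4, 8 → best response C4.
Agent 2 against E: payoffs 2, 0, 9, 7 → best response C3.
Mutual best responses: (B, C2); (C, C1).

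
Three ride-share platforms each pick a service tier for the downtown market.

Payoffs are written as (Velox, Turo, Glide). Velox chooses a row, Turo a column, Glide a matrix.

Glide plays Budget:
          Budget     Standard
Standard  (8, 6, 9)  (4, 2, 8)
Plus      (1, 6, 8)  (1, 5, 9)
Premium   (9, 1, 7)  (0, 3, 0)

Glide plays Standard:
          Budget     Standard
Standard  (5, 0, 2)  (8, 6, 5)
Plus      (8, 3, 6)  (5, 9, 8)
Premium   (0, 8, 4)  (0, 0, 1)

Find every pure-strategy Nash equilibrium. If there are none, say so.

(Standard, Budget, Budget): Velox can switch to Premium (8 → 9). Not NE.
(Standard, Budget, Standard): Velox can switch to Plus (5 → 8). Not NE.
(Standard, Standard, Budget): Turo can switch to Budget (2 → 6). Not NE.
(Standard, Standard, Standard): Glide can switch to Budget (5 → 8). Not NE.
(Plus, Budget, Budget): Velox can switch to Standard (1 → 8). Not NE.
(Plus, Budget, Standard): Turo can switch to Standard (3 → 9). Not NE.
(Plus, Standard, Budget): Velox can switch to Standard (1 → 4). Not NE.
(Plus, Standard, Standard): Velox can switch to Standard (5 → 8). Not NE.
(Premium, Budget, Budget): Turo can switch to Standard (1 → 3). Not NE.
(Premium, Budget, Standard): Velox can switch to Standard (0 → 5). Not NE.
(The remaining 2 profiles each have a profitable deviation by the same check.)

This game has no pure Nash equilibrium.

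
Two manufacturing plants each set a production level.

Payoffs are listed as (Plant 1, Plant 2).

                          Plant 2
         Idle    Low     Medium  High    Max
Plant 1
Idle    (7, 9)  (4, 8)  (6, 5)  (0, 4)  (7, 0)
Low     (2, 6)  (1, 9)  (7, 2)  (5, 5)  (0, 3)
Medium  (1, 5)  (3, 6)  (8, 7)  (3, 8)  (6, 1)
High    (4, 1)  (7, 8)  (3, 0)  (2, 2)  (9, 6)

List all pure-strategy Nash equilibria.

Plant 1 against Idle: payoffs 7, 2, 1, 4 → best response Idle.
Plant 1 against Low: payoffs 4, 1, 3, 7 → best response High.
Plant 1 against Medium: payoffs 6, 7, 8, 3 → best response Medium.
Plant 1 against High: payoffs 0, 5, 3, 2 → best response Low.
Plant 1 against Max: payoffs 7, 0, 6, 9 → best response High.
Plant 2 against Idle: payoffs 9, 8, 5, 4, 0 → best response Idle.
Plant 2 against Low: payoffs 6, 9, 2, 5, 3 → best response Low.
Plant 2 against Medium: payoffs 5, 6, 7, 8, 1 → best response High.
Plant 2 against High: payoffs 1, 8, 0, 2, 6 → best response Low.
Mutual best responses: (Idle, Idle); (High, Low).

(Idle, Idle) and (High, Low)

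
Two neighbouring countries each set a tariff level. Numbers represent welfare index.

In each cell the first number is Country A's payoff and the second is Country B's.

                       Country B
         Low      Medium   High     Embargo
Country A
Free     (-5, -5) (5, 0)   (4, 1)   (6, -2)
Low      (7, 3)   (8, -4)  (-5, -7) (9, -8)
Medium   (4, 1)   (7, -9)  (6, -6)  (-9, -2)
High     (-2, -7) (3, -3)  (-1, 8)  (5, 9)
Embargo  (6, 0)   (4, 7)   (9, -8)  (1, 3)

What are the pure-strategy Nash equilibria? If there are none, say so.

(Free, Low): Country A can switch to Low (-5 → 7). Not NE.
(Free, Medium): Country A can switch to Low (5 → 8). Not NE.
(Free, High): Country A can switch to Medium (4 → 6). Not NE.
(Free, Embargo): Country A can switch to Low (6 → 9). Not NE.
(Low, Low): Country A gets 7, best alternative 6; Country B gets 3, best alternative -4. No profitable deviation — NE.
(Low, Medium): Country B can switch to Low (-4 → 3). Not NE.
(Low, High): Country A can switch to Free (-5 → 4). Not NE.
(Low, Embargo): Country B can switch to Low (-8 → 3). Not NE.
(Medium, Low): Country A can switch to Low (4 → 7). Not NE.
(The remaining 11 profiles each have a profitable deviation by the same check.)

The unique pure-strategy Nash equilibrium is (Low, Low).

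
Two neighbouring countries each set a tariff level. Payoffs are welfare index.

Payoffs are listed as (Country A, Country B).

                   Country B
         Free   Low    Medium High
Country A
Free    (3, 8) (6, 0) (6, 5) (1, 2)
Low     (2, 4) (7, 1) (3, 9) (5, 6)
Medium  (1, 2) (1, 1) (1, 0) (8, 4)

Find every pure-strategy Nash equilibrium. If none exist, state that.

(Free, Free) and (Medium, High)

(Free, Free): Country A gets 3, best alternative 2; Country B gets 8, best alternative 5. No profitable deviation — NE.
(Free, Low): Country A can switch to Low (6 → 7). Not NE.
(Free, Medium): Country B can switch to Free (5 → 8). Not NE.
(Free, High): Country A can switch to Low (1 → 5). Not NE.
(Low, Free): Country A can switch to Free (2 → 3). Not NE.
(Low, Low): Country B can switch to Free (1 → 4). Not NE.
(Low, Medium): Country A can switch to Free (3 → 6). Not NE.
(Low, High): Country A can switch to Medium (5 → 8). Not NE.
(Medium, Free): Country A can switch to Free (1 → 3). Not NE.
(Medium, Low): Country A can switch to Free (1 → 6). Not NE.
(Medium, Medium): Country A can switch to Free (1 → 6). Not NE.
(Medium, High): Country A gets 8, best alternative 5; Country B gets 4, best alternative 2. No profitable deviation — NE.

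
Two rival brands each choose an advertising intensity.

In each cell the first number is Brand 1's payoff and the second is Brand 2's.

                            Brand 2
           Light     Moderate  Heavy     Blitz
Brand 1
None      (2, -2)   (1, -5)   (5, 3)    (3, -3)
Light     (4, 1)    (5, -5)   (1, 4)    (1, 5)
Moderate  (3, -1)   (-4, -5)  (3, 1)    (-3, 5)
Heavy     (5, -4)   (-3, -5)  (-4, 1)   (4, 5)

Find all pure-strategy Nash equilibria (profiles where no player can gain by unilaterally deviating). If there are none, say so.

Pure-strategy Nash equilibria: (None, Heavy), (Heavy, Blitz)

For each player, find the best response to each opponent profile; mutual best responses are the pure NE.
Brand 1 against Light: payoffs 2, 4, 3, 5 → best response Heavy.
Brand 1 against Moderate: payoffs 1, 5, -4, -3 → best response Light.
Brand 1 against Heavy: payoffs 5, 1, 3, -4 → best response None.
Brand 1 against Blitz: payoffs 3, 1, -3, 4 → best response Heavy.
Brand 2 against None: payoffs -2, -5, 3, -3 → best response Heavy.
Brand 2 against Light: payoffs 1, -5, 4, 5 → best response Blitz.
Brand 2 against Moderate: payoffs -1, -5, 1, 5 → best response Blitz.
Brand 2 against Heavy: payoffs -4, -5, 1, 5 → best response Blitz.
Mutual best responses: (None, Heavy); (Heavy, Blitz).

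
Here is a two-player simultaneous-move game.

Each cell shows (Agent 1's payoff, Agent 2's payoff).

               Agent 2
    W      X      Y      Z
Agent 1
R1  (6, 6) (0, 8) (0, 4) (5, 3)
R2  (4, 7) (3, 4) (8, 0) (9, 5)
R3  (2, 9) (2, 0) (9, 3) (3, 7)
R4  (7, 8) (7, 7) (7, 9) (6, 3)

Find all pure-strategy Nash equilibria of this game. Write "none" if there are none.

This game has no pure Nash equilibrium.

Check each profile: it is a Nash equilibrium iff no player can strictly gain by switching unilaterally.
(R1, W): Agent 1 can switch to R4 (6 → 7). Not NE.
(R1, X): Agent 1 can switch to R2 (0 → 3). Not NE.
(R1, Y): Agent 1 can switch to R2 (0 → 8). Not NE.
(R1, Z): Agent 1 can switch to R2 (5 → 9). Not NE.
(R2, W): Agent 1 can switch to R1 (4 → 6). Not NE.
(R2, X): Agent 1 can switch to R4 (3 → 7). Not NE.
(The remaining 10 profiles each have a profitable deviation by the same check.)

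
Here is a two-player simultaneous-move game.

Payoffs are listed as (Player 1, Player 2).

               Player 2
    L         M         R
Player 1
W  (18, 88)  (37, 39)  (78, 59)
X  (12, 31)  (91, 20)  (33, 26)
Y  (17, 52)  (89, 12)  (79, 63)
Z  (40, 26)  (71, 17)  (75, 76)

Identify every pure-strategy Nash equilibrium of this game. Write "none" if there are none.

Player 1 against L: payoffs 18, 12, 17, 40 → best response Z.
Player 1 against M: payoffs 37, 91, 89, 71 → best response X.
Player 1 against R: payoffs 78, 33, 79, 75 → best response Y.
Player 2 against W: payoffs 88, 39, 59 → best response L.
Player 2 against X: payoffs 31, 20, 26 → best response L.
Player 2 against Y: payoffs 52, 12, 63 → best response R.
Player 2 against Z: payoffs 26, 17, 76 → best response R.
Mutual best responses: (Y, R).

Pure NE: (Y, R)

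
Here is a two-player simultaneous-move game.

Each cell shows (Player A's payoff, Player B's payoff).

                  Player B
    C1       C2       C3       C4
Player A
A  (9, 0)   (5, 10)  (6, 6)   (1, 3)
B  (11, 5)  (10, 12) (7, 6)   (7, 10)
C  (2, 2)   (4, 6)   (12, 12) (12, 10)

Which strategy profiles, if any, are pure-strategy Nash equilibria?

(B, C2) and (C, C3)

For each player, find the best response to each opponent profile; mutual best responses are the pure NE.
Player A against C1: payoffs 9, 11, 2 → best response B.
Player A against C2: payoffs 5, 10, 4 → best response B.
Player A against C3: payoffs 6, 7, 12 → best response C.
Player A against C4: payoffs 1, 7, 12 → best response C.
Player B against A: payoffs 0, 10, 6, 3 → best response C2.
Player B against B: payoffs 5, 12, 6, 10 → best response C2.
Player B against C: payoffs 2, 6, 12, 10 → best response C3.
Mutual best responses: (B, C2); (C, C3).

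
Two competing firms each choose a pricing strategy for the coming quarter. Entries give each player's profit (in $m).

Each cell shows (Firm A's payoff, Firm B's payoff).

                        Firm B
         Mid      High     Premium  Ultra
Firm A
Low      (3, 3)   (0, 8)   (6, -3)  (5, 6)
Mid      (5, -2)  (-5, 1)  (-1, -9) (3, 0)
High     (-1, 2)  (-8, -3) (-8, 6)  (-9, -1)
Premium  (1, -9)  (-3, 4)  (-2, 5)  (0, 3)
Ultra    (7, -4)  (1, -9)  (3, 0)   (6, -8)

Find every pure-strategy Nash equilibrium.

(Low, Mid): Firm A can switch to Mid (3 → 5). Not NE.
(Low, High): Firm A can switch to Ultra (0 → 1). Not NE.
(Low, Premium): Firm B can switch to Mid (-3 → 3). Not NE.
(Low, Ultra): Firm A can switch to Ultra (5 → 6). Not NE.
(Mid, Mid): Firm A can switch to Ultra (5 → 7). Not NE.
(Mid, High): Firm A can switch to Low (-5 → 0). Not NE.
(Mid, Premium): Firm A can switch to Low (-1 → 6). Not NE.
(Mid, Ultra): Firm A can switch to Low (3 → 5). Not NE.
(High, Mid): Firm A can switch to Low (-1 → 3). Not NE.
(High, High): Firm A can switch to Low (-8 → 0). Not NE.
(The remaining 10 profiles each have a profitable deviation by the same check.)

There is no pure-strategy Nash equilibrium.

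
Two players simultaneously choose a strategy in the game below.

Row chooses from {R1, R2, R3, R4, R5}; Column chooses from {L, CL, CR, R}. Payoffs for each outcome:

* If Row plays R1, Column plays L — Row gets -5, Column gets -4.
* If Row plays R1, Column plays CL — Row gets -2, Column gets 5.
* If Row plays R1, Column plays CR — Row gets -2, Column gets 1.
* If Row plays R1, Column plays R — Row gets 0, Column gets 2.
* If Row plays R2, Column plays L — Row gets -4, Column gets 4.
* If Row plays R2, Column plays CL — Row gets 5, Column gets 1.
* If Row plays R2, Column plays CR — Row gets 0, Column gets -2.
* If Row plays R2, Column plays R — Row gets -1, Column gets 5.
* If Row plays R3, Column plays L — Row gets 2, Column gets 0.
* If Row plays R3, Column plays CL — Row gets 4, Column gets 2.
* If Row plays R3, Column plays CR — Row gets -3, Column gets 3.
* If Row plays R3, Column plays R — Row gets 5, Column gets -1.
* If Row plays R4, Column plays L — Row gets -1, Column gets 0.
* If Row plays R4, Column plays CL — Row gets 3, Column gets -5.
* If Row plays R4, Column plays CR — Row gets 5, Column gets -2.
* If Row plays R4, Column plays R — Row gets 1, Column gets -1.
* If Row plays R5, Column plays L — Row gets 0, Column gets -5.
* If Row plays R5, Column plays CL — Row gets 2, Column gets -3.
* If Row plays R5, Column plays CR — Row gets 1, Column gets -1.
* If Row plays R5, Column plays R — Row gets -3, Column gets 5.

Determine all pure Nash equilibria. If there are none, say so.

There is no pure-strategy Nash equilibrium.

Row against L: payoffs -5, -4, 2, -1, 0 → best response R3.
Row against CL: payoffs -2, 5, 4, 3, 2 → best response R2.
Row against CR: payoffs -2, 0, -3, 5, 1 → best response R4.
Row against R: payoffs 0, -1, 5, 1, -3 → best response R3.
Column against R1: payoffs -4, 5, 1, 2 → best response CL.
Column against R2: payoffs 4, 1, -2, 5 → best response R.
Column against R3: payoffs 0, 2, 3, -1 → best response CR.
Column against R4: payoffs 0, -5, -2, -1 → best response L.
Column against R5: payoffs -5, -3, -1, 5 → best response R.
No profile is a mutual best response for all players.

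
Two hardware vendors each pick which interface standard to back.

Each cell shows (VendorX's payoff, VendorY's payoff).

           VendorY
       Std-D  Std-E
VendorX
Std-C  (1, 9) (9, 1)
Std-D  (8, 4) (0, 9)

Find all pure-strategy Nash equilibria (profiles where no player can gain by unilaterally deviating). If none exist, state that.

none

(Std-C, Std-D): VendorX can switch to Std-D (1 → 8). Not NE.
(Std-C, Std-E): VendorY can switch to Std-D (1 → 9). Not NE.
(Std-D, Std-D): VendorY can switch to Std-E (4 → 9). Not NE.
(Std-D, Std-E): VendorX can switch to Std-C (0 → 9). Not NE.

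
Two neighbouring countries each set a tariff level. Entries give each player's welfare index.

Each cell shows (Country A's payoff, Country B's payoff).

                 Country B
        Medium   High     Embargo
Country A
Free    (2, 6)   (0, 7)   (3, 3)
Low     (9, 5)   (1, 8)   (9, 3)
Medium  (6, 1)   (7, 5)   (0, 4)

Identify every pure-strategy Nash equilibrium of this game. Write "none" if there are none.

(Medium, High)

Check each profile: it is a Nash equilibrium iff no player can strictly gain by switching unilaterally.
(Free, Medium): Country A can switch to Low (2 → 9). Not NE.
(Free, High): Country A can switch to Low (0 → 1). Not NE.
(Free, Embargo): Country A can switch to Low (3 → 9). Not NE.
(Low, Medium): Country B can switch to High (5 → 8). Not NE.
(Low, High): Country A can switch to Medium (1 → 7). Not NE.
(Low, Embargo): Country B can switch to Medium (3 → 5). Not NE.
(Medium, Medium): Country A can switch to Low (6 → 9). Not NE.
(Medium, High): Country A gets 7, best alternative 1; Country B gets 5, best alternative 4. No profitable deviation — NE.
(Medium, Embargo): Country A can switch to Free (0 → 3). Not NE.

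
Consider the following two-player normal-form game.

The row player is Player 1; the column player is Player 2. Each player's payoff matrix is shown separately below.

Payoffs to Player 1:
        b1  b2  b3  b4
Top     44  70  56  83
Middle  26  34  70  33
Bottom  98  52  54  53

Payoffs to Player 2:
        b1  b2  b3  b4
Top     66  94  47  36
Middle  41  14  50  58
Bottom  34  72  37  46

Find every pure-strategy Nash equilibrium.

The unique pure-strategy Nash equilibrium is (Top, b2).

Player 1 against b1: payoffs 44, 26, 98 → best response Bottom.
Player 1 against b2: payoffs 70, 34, 52 → best response Top.
Player 1 against b3: payoffs 56, 70, 54 → best response Middle.
Player 1 against b4: payoffs 83, 33, 53 → best response Top.
Player 2 against Top: payoffs 66, 94, 47, 36 → best response b2.
Player 2 against Middle: payoffs 41, 14, 50, 58 → best response b4.
Player 2 against Bottom: payoffs 34, 72, 37, 46 → best response b2.
Mutual best responses: (Top, b2).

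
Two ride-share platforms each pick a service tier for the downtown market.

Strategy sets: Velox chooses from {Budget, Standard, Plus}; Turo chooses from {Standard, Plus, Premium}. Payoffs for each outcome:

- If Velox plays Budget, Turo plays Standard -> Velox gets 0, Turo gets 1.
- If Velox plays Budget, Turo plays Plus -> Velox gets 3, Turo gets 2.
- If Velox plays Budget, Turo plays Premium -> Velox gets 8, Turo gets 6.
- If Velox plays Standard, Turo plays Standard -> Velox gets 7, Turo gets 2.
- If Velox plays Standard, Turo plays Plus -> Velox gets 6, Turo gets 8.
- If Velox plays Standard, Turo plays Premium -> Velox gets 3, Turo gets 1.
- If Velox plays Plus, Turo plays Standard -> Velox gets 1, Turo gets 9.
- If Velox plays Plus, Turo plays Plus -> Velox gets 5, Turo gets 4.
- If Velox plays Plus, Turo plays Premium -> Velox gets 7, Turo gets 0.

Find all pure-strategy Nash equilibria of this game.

The pure Nash equilibria are (Budget, Premium) and (Standard, Plus).

Velox against Standard: payoffs 0, 7, 1 → best response Standard.
Velox against Plus: payoffs 3, 6, 5 → best response Standard.
Velox against Premium: payoffs 8, 3, 7 → best response Budget.
Turo against Budget: payoffs 1, 2, 6 → best response Premium.
Turo against Standard: payoffs 2, 8, 1 → best response Plus.
Turo against Plus: payoffs 9, 4, 0 → best response Standard.
Mutual best responses: (Budget, Premium); (Standard, Plus).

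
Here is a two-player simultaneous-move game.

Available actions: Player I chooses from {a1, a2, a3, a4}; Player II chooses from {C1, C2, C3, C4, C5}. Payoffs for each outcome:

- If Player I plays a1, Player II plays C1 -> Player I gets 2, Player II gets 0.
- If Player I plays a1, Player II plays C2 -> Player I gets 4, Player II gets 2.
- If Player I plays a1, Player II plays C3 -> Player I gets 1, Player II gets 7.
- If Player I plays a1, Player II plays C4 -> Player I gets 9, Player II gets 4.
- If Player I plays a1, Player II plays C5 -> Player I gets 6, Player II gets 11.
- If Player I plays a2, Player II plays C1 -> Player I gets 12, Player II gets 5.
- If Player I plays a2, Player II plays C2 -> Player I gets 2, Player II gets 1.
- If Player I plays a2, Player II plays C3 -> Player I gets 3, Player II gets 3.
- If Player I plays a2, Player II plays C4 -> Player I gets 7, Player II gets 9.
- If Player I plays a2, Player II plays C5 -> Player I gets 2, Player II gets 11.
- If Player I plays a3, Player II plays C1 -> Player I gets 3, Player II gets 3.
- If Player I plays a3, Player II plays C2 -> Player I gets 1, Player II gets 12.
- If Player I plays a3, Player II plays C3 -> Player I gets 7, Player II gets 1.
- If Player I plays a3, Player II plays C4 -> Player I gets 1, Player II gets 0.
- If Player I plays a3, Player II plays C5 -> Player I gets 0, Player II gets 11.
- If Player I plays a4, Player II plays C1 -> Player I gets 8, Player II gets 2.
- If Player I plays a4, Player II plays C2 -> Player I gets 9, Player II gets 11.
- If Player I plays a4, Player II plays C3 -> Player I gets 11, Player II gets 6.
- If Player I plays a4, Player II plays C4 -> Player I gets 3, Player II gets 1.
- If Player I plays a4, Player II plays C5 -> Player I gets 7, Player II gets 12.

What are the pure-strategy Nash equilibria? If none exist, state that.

Mark each player's best response to every combination of opponents' strategies; a profile where every player is best-responding is a pure Nash equilibrium.
Player I against C1: payoffs 2, 12, 3, 8 → best response a2.
Player I against C2: payoffs 4, 2, 1, 9 → best response a4.
Player I against C3: payoffs 1, 3, 7, 11 → best response a4.
Player I against C4: payoffs 9, 7, 1, 3 → best response a1.
Player I against C5: payoffs 6, 2, 0, 7 → best response a4.
Player II against a1: payoffs 0, 2, 7, 4, 11 → best response C5.
Player II against a2: payoffs 5, 1, 3, 9, 11 → best response C5.
Player II against a3: payoffs 3, 12, 1, 0, 11 → best response C2.
Player II against a4: payoffs 2, 11, 6, 1, 12 → best response C5.
Mutual best responses: (a4, C5).

Pure NE: (a4, C5)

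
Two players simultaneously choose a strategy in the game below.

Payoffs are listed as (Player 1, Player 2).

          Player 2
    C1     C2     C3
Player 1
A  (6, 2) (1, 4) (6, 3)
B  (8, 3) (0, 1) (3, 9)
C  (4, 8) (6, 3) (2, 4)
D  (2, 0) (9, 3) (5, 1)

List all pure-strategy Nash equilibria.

(A, C1): Player 1 can switch to B (6 → 8). Not NE.
(A, C2): Player 1 can switch to C (1 → 6). Not NE.
(A, C3): Player 2 can switch to C2 (3 → 4). Not NE.
(B, C1): Player 2 can switch to C3 (3 → 9). Not NE.
(B, C2): Player 1 can switch to A (0 → 1). Not NE.
(B, C3): Player 1 can switch to A (3 → 6). Not NE.
(D, C2): Player 1 gets 9, best alternative 6; Player 2 gets 3, best alternative 1. No profitable deviation — NE.
(The remaining 5 profiles each have a profitable deviation by the same check.)

Pure NE: (D, C2)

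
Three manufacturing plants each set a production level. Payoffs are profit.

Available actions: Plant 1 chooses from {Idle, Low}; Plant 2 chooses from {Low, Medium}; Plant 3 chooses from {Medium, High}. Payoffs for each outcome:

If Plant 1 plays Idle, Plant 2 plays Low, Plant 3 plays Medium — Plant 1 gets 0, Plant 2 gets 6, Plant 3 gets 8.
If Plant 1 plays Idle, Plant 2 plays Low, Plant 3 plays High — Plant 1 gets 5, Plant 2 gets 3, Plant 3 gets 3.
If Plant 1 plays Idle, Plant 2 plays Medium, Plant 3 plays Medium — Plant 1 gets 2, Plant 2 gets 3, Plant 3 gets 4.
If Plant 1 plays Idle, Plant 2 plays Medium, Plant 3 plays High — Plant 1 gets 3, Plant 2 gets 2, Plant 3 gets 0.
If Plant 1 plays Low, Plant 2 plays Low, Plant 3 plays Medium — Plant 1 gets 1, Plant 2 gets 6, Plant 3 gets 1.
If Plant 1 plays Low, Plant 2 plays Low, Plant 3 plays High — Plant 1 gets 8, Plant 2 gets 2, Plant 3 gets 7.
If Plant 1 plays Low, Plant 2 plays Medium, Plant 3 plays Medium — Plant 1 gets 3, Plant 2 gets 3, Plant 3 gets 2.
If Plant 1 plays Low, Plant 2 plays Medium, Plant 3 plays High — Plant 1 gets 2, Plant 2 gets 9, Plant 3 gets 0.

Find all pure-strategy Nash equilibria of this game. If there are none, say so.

No pure-strategy Nash equilibrium.

Plant 1 against (Low, Medium): payoffs 0, 1 → best response Low.
Plant 1 against (Low, High): payoffs 5, 8 → best response Low.
Plant 1 against (Medium, Medium): payoffs 2, 3 → best response Low.
Plant 1 against (Medium, High): payoffs 3, 2 → best response Idle.
Plant 2 against (Idle, Medium): payoffs 6, 3 → best response Low.
Plant 2 against (Idle, High): payoffs 3, 2 → best response Low.
Plant 2 against (Low, Medium): payoffs 6, 3 → best response Low.
Plant 2 against (Low, High): payoffs 2, 9 → best response Medium.
Plant 3 against (Idle, Low): payoffs 8, 3 → best response Medium.
Plant 3 against (Idle, Medium): payoffs 4, 0 → best response Medium.
Plant 3 against (Low, Low): payoffs 1, 7 → best response High.
Plant 3 against (Low, Medium): payoffs 2, 0 → best response Medium.
No profile is a mutual best response for all players.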